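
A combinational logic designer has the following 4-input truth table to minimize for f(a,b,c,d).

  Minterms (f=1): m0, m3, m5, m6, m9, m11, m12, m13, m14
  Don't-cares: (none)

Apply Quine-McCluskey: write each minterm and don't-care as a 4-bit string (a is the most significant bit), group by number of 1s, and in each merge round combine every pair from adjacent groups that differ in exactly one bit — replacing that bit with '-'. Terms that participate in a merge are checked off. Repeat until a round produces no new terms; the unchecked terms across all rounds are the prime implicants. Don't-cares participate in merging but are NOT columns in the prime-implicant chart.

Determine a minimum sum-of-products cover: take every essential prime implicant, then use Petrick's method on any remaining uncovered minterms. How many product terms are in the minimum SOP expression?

Round 0: 0000 0011✓ 0101✓ 0110✓ 1001✓ 1011✓ 1100✓ 1101✓ 1110✓
Round 1: -011 -101 -110 1-01 10-1 11-0 110-
PIs = {-011, -101, -110, 0000, 1-01, 10-1, 11-0, 110-}
Coverage chart:
  m0: 0000 ←essential
  m3: -011 ←essential
  m5: -101 ←essential
  m6: -110 ←essential
  m9: 1-01,10-1
  m11: -011,10-1
  m12: 11-0,110-
  m13: -101,1-01,110-
  m14: -110,11-0
Essential: -011, -101, -110, 0000
Petrick residual → 1-01, 11-0
Min cover (6 terms): b'cd + bc'd + bcd' + a'b'c'd' + ac'd + abd'

6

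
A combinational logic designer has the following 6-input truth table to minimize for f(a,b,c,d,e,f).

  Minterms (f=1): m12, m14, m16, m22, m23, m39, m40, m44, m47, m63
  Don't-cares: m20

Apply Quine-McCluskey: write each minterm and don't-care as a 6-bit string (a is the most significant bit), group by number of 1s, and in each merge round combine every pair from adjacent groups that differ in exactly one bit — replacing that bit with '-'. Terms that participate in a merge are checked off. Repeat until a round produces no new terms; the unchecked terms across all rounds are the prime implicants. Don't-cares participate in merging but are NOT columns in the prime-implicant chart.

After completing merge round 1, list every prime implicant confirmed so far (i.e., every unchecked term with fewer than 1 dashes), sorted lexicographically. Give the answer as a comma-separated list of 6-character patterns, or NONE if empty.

NONE

Round 0: 001100✓ 001110✓ 010000✓ 010100✓ 010110✓ 010111✓ 100111✓ 101000✓ 101100✓ 101111✓ 111111✓
Round 1: -01100 0011-0 010-00 0101-0 01011- 1-1111 10-111 101-00
PIs = {-01100, 0011-0, 010-00, 0101-0, 01011-, 1-1111, 10-111, 101-00}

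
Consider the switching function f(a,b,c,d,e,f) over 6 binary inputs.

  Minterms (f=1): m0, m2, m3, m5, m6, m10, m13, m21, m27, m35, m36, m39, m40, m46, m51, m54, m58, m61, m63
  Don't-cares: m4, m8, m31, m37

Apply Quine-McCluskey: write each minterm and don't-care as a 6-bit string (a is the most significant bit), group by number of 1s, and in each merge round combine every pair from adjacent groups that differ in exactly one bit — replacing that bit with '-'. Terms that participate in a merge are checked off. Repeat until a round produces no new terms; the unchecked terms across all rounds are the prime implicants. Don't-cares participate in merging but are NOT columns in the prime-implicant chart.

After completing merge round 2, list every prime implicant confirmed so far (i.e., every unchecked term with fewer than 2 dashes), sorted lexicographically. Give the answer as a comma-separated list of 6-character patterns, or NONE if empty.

-00011, -01000, -11111, 0-0101, 00-101, 00001-, 011-11, 1-0011, 100-11, 1001-1, 101110, 110110, 111010, 1111-1

Round 0: 000000✓ 000010✓ 000011✓ 000100✓ 000101✓ 000110✓ 001000✓ 001010✓ 001101✓ 010101✓ 011011✓ 011111✓ 100011✓ 100100✓ 100101✓ 100111✓ 101000✓ 101110 110011✓ 110110 111010 111101✓ 111111✓
Round 1: -00011 -00100✓ -00101✓ -01000 -11111 0-0101 00-000✓ 00-010✓ 00-101 000-00✓ 000-10✓ 0000-0✓ 00001- 0001-0✓ 00010-✓ 0010-0✓ 011-11 1-0011 100-11 1001-1 10010-✓ 1111-1
Round 2: -0010- 00-0-0 000--0
PIs = {-00011, -0010-, -01000, -11111, 0-0101, 00-0-0, 00-101, 000--0, 00001-, 011-11, 1-0011, 100-11, 1001-1, 101110, 110110, 111010, 1111-1}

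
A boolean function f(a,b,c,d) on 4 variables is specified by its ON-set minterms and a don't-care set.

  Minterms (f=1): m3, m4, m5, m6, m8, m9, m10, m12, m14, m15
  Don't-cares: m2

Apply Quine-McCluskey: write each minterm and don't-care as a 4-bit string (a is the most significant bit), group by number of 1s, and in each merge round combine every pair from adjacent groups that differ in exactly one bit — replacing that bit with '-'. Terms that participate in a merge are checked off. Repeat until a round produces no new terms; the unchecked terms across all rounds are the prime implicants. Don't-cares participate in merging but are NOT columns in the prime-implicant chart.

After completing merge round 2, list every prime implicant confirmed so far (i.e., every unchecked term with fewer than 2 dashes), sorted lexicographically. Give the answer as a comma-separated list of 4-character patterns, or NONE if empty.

001-, 010-, 100-, 111-

Round 0: 0010✓ 0011✓ 0100✓ 0101✓ 0110✓ 1000✓ 1001✓ 1010✓ 1100✓ 1110✓ 1111✓
Round 1: -010✓ -100✓ -110✓ 0-10✓ 001- 01-0✓ 010- 1-00✓ 1-10✓ 10-0✓ 100- 11-0✓ 111-
Round 2: --10 -1-0 1--0
PIs = {--10, -1-0, 001-, 010-, 1--0, 100-, 111-}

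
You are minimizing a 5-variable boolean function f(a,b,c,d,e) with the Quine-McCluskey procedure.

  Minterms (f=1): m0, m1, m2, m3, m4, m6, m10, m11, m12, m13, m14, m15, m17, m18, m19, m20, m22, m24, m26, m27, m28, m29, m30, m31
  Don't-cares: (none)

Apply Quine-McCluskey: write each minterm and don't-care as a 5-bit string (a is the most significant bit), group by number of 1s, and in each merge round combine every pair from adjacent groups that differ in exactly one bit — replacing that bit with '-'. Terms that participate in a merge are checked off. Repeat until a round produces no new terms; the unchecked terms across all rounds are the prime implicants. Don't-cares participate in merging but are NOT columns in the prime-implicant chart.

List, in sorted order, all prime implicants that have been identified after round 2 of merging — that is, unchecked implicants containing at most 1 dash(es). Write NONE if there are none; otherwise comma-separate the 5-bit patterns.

NONE

[col 0] 00000*, 00001*, 00010*, 00011*, 00100*, 00110*, 01010*, 01011*, 01100*, 01101*, 01110*, 01111*, 10001*, 10010*, 10011*, 10100*, 10110*, 11000*, 11010*, 11011*, 11100*, 11101*, 11110*, 11111*
[col 1] -0001*, -0010*, -0011*, -0100*, -0110*, -1010*, -1011*, -1100*, -1101*, -1110*, -1111*, 0-010*, 0-011*, 0-100*, 0-110*, 00-00*, 00-10*, 000-0*, 000-1*, 0000-*, 0001-*, 001-0*, 01-10*, 01-11*, 0101-*, 011-0*, 011-1*, 0110-*, 0111-*, 1-010*, 1-011*, 1-100*, 1-110*, 10-10*, 100-1*, 1001-*, 101-0*, 11-00*, 11-10*, 11-11*, 110-0*, 1101-*, 111-0*, 111-1*, 1110-*, 1111-*
[col 2] --010*, --011*, --100*, --110*, -0-10*, -00-1, -001-*, -01-0*, -1-10*, -1-11*, -101-*, -11-0*, -11-1*, -110-*, -111-*, 0--10*, 0-01-*, 0-1-0*, 00--0, 000--, 01-1-*, 011--*, 1--10*, 1-01-*, 1-1-0*, 11--0, 11-1-*, 111--*
[col 3] ---10, --01-, --1-0, -1-1-, -11--
Prime implicants: ---10, --01-, --1-0, -00-1, -1-1-, -11--, 00--0, 000--, 11--0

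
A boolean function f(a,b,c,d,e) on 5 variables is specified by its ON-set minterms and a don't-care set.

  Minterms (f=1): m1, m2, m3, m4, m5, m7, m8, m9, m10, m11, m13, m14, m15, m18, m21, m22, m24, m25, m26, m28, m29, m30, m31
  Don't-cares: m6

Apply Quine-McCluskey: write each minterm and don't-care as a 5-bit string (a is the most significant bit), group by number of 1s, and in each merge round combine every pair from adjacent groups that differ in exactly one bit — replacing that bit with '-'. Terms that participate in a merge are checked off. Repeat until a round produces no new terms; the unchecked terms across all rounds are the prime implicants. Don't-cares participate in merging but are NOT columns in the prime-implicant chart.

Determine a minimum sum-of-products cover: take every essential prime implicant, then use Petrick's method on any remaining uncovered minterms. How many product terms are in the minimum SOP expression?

6

[col 0] 00001*, 00010*, 00011*, 00100*, 00101*, 00110*, 00111*, 01000*, 01001*, 01010*, 01011*, 01101*, 01110*, 01111*, 10010*, 10101*, 10110*, 11000*, 11001*, 11010*, 11100*, 11101*, 11110*, 11111*
[col 1] -0010*, -0101*, -0110*, -1000*, -1001*, -1010*, -1101*, -1110*, -1111*, 0-001*, 0-010*, 0-011*, 0-101*, 0-110*, 0-111*, 00-01*, 00-10*, 00-11*, 000-1*, 0001-*, 001-0*, 001-1*, 0010-*, 0011-*, 01-01*, 01-10*, 01-11*, 010-0*, 010-1*, 0100-*, 0101-*, 011-1*, 0111-*, 1-010*, 1-101*, 1-110*, 10-10*, 11-00*, 11-01*, 11-10*, 110-0*, 1100-*, 111-0*, 111-1*, 1110-*, 1111-*
[col 2] --010*, --101, --110*, -0-10*, -1-01, -1-10*, -10-0, -100-, -11-1, -111-, 0--01*, 0--10*, 0--11*, 0-0-1*, 0-01-*, 0-1-1*, 0-11-*, 00--1*, 00-1-*, 001--, 01--1*, 01-1-*, 010--, 1--10*, 11--0, 11-0-, 111--
[col 3] ---10, 0---1, 0--1-
Prime implicants: ---10, --101, -1-01, -10-0, -100-, -11-1, -111-, 0---1, 0--1-, 001--, 010--, 11--0, 11-0-, 111--
PI chart (minterm → PIs covering it):
  1 | 0---1  (sole → essential)
  2 | ---10,0--1-
  3 | 0---1,0--1-
  4 | 001--  (sole → essential)
  5 | --101,0---1,001--
  7 | 0---1,0--1-,001--
  8 | -10-0,-100-,010--
  9 | -1-01,-100-,0---1,010--
  10 | ---10,-10-0,0--1-,010--
  11 | 0---1,0--1-,010--
  13 | --101,-1-01,-11-1,0---1
  14 | ---10,-111-,0--1-
  15 | -11-1,-111-,0---1,0--1-
  18 | ---10  (sole → essential)
  21 | --101  (sole → essential)
  22 | ---10  (sole → essential)
  24 | -10-0,-100-,11--0,11-0-
  25 | -1-01,-100-,11-0-
  26 | ---10,-10-0,11--0
  28 | 11--0,11-0-,111--
  29 | --101,-1-01,-11-1,11-0-,111--
  30 | ---10,-111-,11--0,111--
  31 | -11-1,-111-,111--
Essential prime implicants: ---10, --101, 0---1, 001--
Petrick residual → -100-, 111--
Minimum SOP uses 6 PIs: de' + cd'e + bc'd' + a'e + a'b'c + abc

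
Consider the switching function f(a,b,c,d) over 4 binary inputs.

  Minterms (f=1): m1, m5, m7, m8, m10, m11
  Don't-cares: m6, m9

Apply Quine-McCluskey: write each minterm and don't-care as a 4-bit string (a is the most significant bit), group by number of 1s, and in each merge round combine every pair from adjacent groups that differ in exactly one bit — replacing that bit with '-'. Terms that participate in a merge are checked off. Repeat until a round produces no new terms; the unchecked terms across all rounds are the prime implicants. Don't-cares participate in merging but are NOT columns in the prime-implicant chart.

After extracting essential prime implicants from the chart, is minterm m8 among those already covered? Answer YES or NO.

size-2^0 implicants → 0001(✓)  0101(✓)  0110(✓)  0111(✓)  1000(✓)  1001(✓)  1010(✓)  1011(✓)
size-2^1 implicants → -001  0-01  01-1  011-  10-0(✓)  10-1(✓)  100-(✓)  101-(✓)
size-2^2 implicants → 10--
Unchecked terms (primes): -001, 0-01, 01-1, 011-, 10--
Minterm coverage:
  m1 ⊆ -001,0-01
  m5 ⊆ 0-01,01-1
  m7 ⊆ 01-1,011-
  m8 ⊆ 10-- [E]
  m10 ⊆ 10-- [E]
  m11 ⊆ 10-- [E]
E = {10--}

YES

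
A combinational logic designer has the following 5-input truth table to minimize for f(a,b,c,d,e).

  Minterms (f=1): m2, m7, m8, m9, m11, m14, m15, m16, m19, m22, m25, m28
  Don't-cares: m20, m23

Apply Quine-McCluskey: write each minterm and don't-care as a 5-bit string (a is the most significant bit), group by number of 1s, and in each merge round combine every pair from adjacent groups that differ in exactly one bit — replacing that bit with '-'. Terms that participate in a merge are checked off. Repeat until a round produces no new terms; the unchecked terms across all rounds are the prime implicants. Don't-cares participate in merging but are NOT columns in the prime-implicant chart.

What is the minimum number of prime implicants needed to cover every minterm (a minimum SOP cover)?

10

Round 0: 00010 00111✓ 01000✓ 01001✓ 01011✓ 01110✓ 01111✓ 10000✓ 10011✓ 10100✓ 10110✓ 10111✓ 11001✓ 11100✓
Round 1: -0111 -1001 0-111 01-11 010-1 0100- 0111- 1-100 10-00 10-11 101-0 1011-
PIs = {-0111, -1001, 0-111, 00010, 01-11, 010-1, 0100-, 0111-, 1-100, 10-00, 10-11, 101-0, 1011-}
Coverage chart:
  m2: 00010 ←essential
  m7: -0111,0-111
  m8: 0100- ←essential
  m9: -1001,010-1,0100-
  m11: 01-11,010-1
  m14: 0111- ←essential
  m15: 0-111,01-11,0111-
  m16: 10-00 ←essential
  m19: 10-11 ←essential
  m22: 101-0,1011-
  m25: -1001 ←essential
  m28: 1-100 ←essential
Essential: -1001, 00010, 0100-, 0111-, 1-100, 10-00, 10-11
Petrick residual → -0111, 01-11, 101-0
Min cover (10 terms): b'cde + bc'd'e + a'b'c'de' + a'bde + a'bc'd' + a'bcd + acd'e' + ab'd'e' + ab'de + ab'ce'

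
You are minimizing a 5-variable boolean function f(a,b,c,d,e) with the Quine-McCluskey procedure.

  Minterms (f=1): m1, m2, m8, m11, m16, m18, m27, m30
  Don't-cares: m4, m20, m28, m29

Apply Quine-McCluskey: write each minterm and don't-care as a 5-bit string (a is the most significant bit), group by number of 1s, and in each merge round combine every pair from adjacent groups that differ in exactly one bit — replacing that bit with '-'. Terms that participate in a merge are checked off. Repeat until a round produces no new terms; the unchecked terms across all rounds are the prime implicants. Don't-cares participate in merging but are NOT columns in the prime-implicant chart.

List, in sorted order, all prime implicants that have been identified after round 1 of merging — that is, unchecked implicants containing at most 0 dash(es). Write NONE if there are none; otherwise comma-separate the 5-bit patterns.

00001, 01000

size-2^0 implicants → 00001  00010(✓)  00100(✓)  01000  01011(✓)  10000(✓)  10010(✓)  10100(✓)  11011(✓)  11100(✓)  11101(✓)  11110(✓)
size-2^1 implicants → -0010  -0100  -1011  1-100  10-00  100-0  111-0  1110-
Unchecked terms (primes): -0010, -0100, -1011, 00001, 01000, 1-100, 10-00, 100-0, 111-0, 1110-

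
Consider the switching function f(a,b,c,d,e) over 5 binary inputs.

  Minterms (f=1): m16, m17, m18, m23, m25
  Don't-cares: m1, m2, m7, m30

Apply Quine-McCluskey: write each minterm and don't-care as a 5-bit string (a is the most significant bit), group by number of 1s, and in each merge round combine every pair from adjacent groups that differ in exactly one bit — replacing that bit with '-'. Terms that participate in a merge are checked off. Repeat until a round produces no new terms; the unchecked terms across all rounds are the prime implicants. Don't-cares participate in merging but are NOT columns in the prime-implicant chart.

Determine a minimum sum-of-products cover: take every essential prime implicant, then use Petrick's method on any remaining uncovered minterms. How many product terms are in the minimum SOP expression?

3

size-2^0 implicants → 00001(✓)  00010(✓)  00111(✓)  10000(✓)  10001(✓)  10010(✓)  10111(✓)  11001(✓)  11110
size-2^1 implicants → -0001  -0010  -0111  1-001  100-0  1000-
Unchecked terms (primes): -0001, -0010, -0111, 1-001, 100-0, 1000-, 11110
Minterm coverage:
  m16 ⊆ 100-0,1000-
  m17 ⊆ -0001,1-001,1000-
  m18 ⊆ -0010,100-0
  m23 ⊆ -0111 [E]
  m25 ⊆ 1-001 [E]
E = {-0111, 1-001}
Petrick residual → 100-0
Cover = b'cde + ac'd'e + ab'c'e'  |cover|=3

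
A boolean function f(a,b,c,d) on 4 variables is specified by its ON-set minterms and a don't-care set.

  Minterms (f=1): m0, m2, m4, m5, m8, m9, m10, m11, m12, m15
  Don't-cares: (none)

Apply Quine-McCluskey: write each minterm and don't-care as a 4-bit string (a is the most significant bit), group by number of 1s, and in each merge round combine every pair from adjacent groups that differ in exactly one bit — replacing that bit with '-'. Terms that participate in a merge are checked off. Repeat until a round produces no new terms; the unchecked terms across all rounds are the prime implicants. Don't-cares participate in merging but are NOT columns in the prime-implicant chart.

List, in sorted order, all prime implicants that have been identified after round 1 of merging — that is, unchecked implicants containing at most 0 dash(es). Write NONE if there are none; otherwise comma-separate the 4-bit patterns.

NONE

[col 0] 0000*, 0010*, 0100*, 0101*, 1000*, 1001*, 1010*, 1011*, 1100*, 1111*
[col 1] -000*, -010*, -100*, 0-00*, 00-0*, 010-, 1-00*, 1-11, 10-0*, 10-1*, 100-*, 101-*
[col 2] --00, -0-0, 10--
Prime implicants: --00, -0-0, 010-, 1-11, 10--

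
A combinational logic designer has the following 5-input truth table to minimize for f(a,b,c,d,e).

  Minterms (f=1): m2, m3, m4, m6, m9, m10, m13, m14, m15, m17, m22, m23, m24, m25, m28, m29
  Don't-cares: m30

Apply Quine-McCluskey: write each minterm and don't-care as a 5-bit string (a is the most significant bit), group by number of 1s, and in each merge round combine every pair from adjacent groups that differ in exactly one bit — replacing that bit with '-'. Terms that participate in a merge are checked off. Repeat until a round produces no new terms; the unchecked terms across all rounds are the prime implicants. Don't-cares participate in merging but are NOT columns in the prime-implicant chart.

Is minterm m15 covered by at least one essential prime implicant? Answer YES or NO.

NO

size-2^0 implicants → 00010(✓)  00011(✓)  00100(✓)  00110(✓)  01001(✓)  01010(✓)  01101(✓)  01110(✓)  01111(✓)  10001(✓)  10110(✓)  10111(✓)  11000(✓)  11001(✓)  11100(✓)  11101(✓)  11110(✓)
size-2^1 implicants → -0110(✓)  -1001(✓)  -1101(✓)  -1110(✓)  0-010(✓)  0-110(✓)  00-10(✓)  0001-  001-0  01-01(✓)  01-10(✓)  011-1  0111-  1-001  1-110(✓)  1011-  11-00(✓)  11-01(✓)  1100-(✓)  111-0  1110-(✓)
size-2^2 implicants → --110  -1-01  0--10  11-0-
Unchecked terms (primes): --110, -1-01, 0--10, 0001-, 001-0, 011-1, 0111-, 1-001, 1011-, 11-0-, 111-0
Minterm coverage:
  m2 ⊆ 0--10,0001-
  m3 ⊆ 0001- [E]
  m4 ⊆ 001-0 [E]
  m6 ⊆ --110,0--10,001-0
  m9 ⊆ -1-01 [E]
  m10 ⊆ 0--10 [E]
  m13 ⊆ -1-01,011-1
  m14 ⊆ --110,0--10,0111-
  m15 ⊆ 011-1,0111-
  m17 ⊆ 1-001 [E]
  m22 ⊆ --110,1011-
  m23 ⊆ 1011- [E]
  m24 ⊆ 11-0- [E]
  m25 ⊆ -1-01,1-001,11-0-
  m28 ⊆ 11-0-,111-0
  m29 ⊆ -1-01,11-0-
E = {-1-01, 0--10, 0001-, 001-0, 1-001, 1011-, 11-0-}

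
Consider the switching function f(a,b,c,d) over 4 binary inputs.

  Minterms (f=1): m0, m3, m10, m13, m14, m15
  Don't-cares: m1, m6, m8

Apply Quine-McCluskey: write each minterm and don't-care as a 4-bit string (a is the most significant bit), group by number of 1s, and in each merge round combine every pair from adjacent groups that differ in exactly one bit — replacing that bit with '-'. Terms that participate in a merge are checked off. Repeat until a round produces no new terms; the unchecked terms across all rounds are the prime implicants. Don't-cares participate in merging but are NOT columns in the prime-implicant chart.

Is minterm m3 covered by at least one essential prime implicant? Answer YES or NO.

YES

[col 0] 0000*, 0001*, 0011*, 0110*, 1000*, 1010*, 1101*, 1110*, 1111*
[col 1] -000, -110, 00-1, 000-, 1-10, 10-0, 11-1, 111-
Prime implicants: -000, -110, 00-1, 000-, 1-10, 10-0, 11-1, 111-
PI chart (minterm → PIs covering it):
  0 | -000,000-
  3 | 00-1  (sole → essential)
  10 | 1-10,10-0
  13 | 11-1  (sole → essential)
  14 | -110,1-10,111-
  15 | 11-1,111-
Essential prime implicants: 00-1, 11-1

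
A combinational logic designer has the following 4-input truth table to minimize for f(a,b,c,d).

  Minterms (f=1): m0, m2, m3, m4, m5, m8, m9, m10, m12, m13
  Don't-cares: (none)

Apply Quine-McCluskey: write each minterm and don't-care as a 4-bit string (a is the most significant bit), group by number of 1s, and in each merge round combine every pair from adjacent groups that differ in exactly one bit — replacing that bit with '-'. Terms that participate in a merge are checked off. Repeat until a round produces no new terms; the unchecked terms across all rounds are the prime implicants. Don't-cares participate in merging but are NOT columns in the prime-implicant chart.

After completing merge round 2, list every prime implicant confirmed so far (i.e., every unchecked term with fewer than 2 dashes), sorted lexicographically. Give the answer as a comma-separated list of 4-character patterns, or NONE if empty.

001-

Round 0: 0000✓ 0010✓ 0011✓ 0100✓ 0101✓ 1000✓ 1001✓ 1010✓ 1100✓ 1101✓
Round 1: -000✓ -010✓ -100✓ -101✓ 0-00✓ 00-0✓ 001- 010-✓ 1-00✓ 1-01✓ 10-0✓ 100-✓ 110-✓
Round 2: --00 -0-0 -10- 1-0-
PIs = {--00, -0-0, -10-, 001-, 1-0-}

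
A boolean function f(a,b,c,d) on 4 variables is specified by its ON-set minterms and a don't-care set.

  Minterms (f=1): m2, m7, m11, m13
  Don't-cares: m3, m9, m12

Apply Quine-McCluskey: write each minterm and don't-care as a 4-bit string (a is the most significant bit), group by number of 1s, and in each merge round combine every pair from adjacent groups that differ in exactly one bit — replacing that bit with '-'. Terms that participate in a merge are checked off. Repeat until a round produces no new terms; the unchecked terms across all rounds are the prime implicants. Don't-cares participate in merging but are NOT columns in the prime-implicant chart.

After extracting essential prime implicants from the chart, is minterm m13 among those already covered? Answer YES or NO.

NO

[col 0] 0010*, 0011*, 0111*, 1001*, 1011*, 1100*, 1101*
[col 1] -011, 0-11, 001-, 1-01, 10-1, 110-
Prime implicants: -011, 0-11, 001-, 1-01, 10-1, 110-
PI chart (minterm → PIs covering it):
  2 | 001-  (sole → essential)
  7 | 0-11  (sole → essential)
  11 | -011,10-1
  13 | 1-01,110-
Essential prime implicants: 0-11, 001-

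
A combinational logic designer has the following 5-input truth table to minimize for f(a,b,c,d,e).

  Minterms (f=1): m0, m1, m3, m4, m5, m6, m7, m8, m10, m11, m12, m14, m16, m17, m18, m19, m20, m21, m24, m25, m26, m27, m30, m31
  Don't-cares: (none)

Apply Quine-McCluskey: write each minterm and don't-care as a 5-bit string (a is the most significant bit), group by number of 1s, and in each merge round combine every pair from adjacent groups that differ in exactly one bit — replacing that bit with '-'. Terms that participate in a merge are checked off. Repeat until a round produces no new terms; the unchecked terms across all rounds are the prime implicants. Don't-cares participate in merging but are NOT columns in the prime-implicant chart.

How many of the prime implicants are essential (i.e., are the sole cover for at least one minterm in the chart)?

Round 0: 00000✓ 00001✓ 00011✓ 00100✓ 00101✓ 00110✓ 00111✓ 01000✓ 01010✓ 01011✓ 01100✓ 01110✓ 10000✓ 10001✓ 10010✓ 10011✓ 10100✓ 10101✓ 11000✓ 11001✓ 11010✓ 11011✓ 11110✓ 11111✓
Round 1: -0000✓ -0001✓ -0011✓ -0100✓ -0101✓ -1000✓ -1010✓ -1011✓ -1110✓ 0-000✓ 0-011✓ 0-100✓ 0-110✓ 00-00✓ 00-01✓ 00-11✓ 000-1✓ 0000-✓ 001-0✓ 001-1✓ 0010-✓ 0011-✓ 01-00✓ 01-10✓ 010-0✓ 0101-✓ 011-0✓ 1-000✓ 1-001✓ 1-010✓ 1-011✓ 10-00✓ 10-01✓ 100-0✓ 100-1✓ 1000-✓ 1001-✓ 1010-✓ 11-10✓ 11-11✓ 110-0✓ 110-1✓ 1100-✓ 1101-✓ 1111-✓
Round 2: --000 --011 -0-00✓ -0-01✓ -00-1 -000-✓ -010-✓ -1-10 -10-0 -101- 0--00 0-1-0 00--1 00-0-✓ 001-- 01--0 1-0-0✓ 1-0-1✓ 1-00-✓ 1-01-✓ 10-0-✓ 100--✓ 11-1- 110--✓
Round 3: -0-0- 1-0--
PIs = {--000, --011, -0-0-, -00-1, -1-10, -10-0, -101-, 0--00, 0-1-0, 00--1, 001--, 01--0, 1-0--, 11-1-}
Coverage chart:
  m0: --000,-0-0-,0--00
  m1: -0-0-,-00-1,00--1
  m3: --011,-00-1,00--1
  m4: -0-0-,0--00,0-1-0,001--
  m5: -0-0-,00--1,001--
  m6: 0-1-0,001--
  m7: 00--1,001--
  m8: --000,-10-0,0--00,01--0
  m10: -1-10,-10-0,-101-,01--0
  m11: --011,-101-
  m12: 0--00,0-1-0,01--0
  m14: -1-10,0-1-0,01--0
  m16: --000,-0-0-,1-0--
  m17: -0-0-,-00-1,1-0--
  m18: 1-0-- ←essential
  m19: --011,-00-1,1-0--
  m20: -0-0- ←essential
  m21: -0-0- ←essential
  m24: --000,-10-0,1-0--
  m25: 1-0-- ←essential
  m26: -1-10,-10-0,-101-,1-0--,11-1-
  m27: --011,-101-,1-0--,11-1-
  m30: -1-10,11-1-
  m31: 11-1- ←essential
Essential: -0-0-, 1-0--, 11-1-

3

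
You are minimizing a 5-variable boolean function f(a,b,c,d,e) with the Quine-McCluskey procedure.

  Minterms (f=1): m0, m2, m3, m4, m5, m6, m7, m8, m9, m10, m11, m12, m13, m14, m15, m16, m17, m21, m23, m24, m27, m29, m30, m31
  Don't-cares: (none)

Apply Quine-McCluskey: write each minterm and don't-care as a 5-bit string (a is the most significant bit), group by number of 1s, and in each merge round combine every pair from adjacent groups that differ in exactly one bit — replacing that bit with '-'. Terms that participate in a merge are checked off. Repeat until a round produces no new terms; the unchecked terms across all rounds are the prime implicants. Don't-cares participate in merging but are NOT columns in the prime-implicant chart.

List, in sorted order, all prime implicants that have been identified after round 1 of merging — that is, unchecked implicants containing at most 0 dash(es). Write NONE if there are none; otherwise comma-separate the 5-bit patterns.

NONE

Round 0: 00000✓ 00010✓ 00011✓ 00100✓ 00101✓ 00110✓ 00111✓ 01000✓ 01001✓ 01010✓ 01011✓ 01100✓ 01101✓ 01110✓ 01111✓ 10000✓ 10001✓ 10101✓ 10111✓ 11000✓ 11011✓ 11101✓ 11110✓ 11111✓
Round 1: -0000✓ -0101✓ -0111✓ -1000✓ -1011✓ -1101✓ -1110✓ -1111✓ 0-000✓ 0-010✓ 0-011✓ 0-100✓ 0-101✓ 0-110✓ 0-111✓ 00-00✓ 00-10✓ 00-11✓ 000-0✓ 0001-✓ 001-0✓ 001-1✓ 0010-✓ 0011-✓ 01-00✓ 01-01✓ 01-10✓ 01-11✓ 010-0✓ 010-1✓ 0100-✓ 0101-✓ 011-0✓ 011-1✓ 0110-✓ 0111-✓ 1-000✓ 1-101✓ 1-111✓ 10-01 1000- 101-1✓ 11-11✓ 111-1✓ 1111-✓
Round 2: --000 --101✓ --111✓ -01-1✓ -1-11 -11-1✓ -111- 0--00✓ 0--10✓ 0--11✓ 0-0-0✓ 0-01-✓ 0-1-0✓ 0-1-1✓ 0-10-✓ 0-11-✓ 00--0✓ 00-1-✓ 001--✓ 01--0✓ 01--1✓ 01-0-✓ 01-1-✓ 010--✓ 011--✓ 1-1-1✓
Round 3: --1-1 0---0 0--1- 0-1-- 01---
PIs = {--000, --1-1, -1-11, -111-, 0---0, 0--1-, 0-1--, 01---, 10-01, 1000-}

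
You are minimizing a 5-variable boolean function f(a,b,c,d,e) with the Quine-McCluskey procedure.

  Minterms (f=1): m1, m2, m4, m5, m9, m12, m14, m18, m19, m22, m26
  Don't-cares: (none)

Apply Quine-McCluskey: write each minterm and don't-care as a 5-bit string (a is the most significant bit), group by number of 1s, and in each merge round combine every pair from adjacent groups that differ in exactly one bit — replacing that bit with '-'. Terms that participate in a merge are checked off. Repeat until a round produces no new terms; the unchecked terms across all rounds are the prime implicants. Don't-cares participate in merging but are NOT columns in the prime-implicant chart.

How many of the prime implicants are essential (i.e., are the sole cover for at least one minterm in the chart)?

[col 0] 00001*, 00010*, 00100*, 00101*, 01001*, 01100*, 01110*, 10010*, 10011*, 10110*, 11010*
[col 1] -0010, 0-001, 0-100, 00-01, 0010-, 011-0, 1-010, 10-10, 1001-
Prime implicants: -0010, 0-001, 0-100, 00-01, 0010-, 011-0, 1-010, 10-10, 1001-
PI chart (minterm → PIs covering it):
  1 | 0-001,00-01
  2 | -0010  (sole → essential)
  4 | 0-100,0010-
  5 | 00-01,0010-
  9 | 0-001  (sole → essential)
  12 | 0-100,011-0
  14 | 011-0  (sole → essential)
  18 | -0010,1-010,10-10,1001-
  19 | 1001-  (sole → essential)
  22 | 10-10  (sole → essential)
  26 | 1-010  (sole → essential)
Essential prime implicants: -0010, 0-001, 011-0, 1-010, 10-10, 1001-

6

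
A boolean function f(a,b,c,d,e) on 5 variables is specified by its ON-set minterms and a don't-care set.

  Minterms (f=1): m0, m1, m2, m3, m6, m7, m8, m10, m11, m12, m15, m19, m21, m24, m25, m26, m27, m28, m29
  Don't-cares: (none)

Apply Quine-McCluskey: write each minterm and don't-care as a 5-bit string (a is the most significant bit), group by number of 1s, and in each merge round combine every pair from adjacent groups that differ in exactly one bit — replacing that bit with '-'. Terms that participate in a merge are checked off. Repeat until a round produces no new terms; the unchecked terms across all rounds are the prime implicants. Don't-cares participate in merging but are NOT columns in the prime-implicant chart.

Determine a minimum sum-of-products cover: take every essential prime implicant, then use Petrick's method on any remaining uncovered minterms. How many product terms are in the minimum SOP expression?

size-2^0 implicants → 00000(✓)  00001(✓)  00010(✓)  00011(✓)  00110(✓)  00111(✓)  01000(✓)  01010(✓)  01011(✓)  01100(✓)  01111(✓)  10011(✓)  10101(✓)  11000(✓)  11001(✓)  11010(✓)  11011(✓)  11100(✓)  11101(✓)
size-2^1 implicants → -0011(✓)  -1000(✓)  -1010(✓)  -1011(✓)  -1100(✓)  0-000(✓)  0-010(✓)  0-011(✓)  0-111(✓)  00-10(✓)  00-11(✓)  000-0(✓)  000-1(✓)  0000-(✓)  0001-(✓)  0011-(✓)  01-00(✓)  01-11(✓)  010-0(✓)  0101-(✓)  1-011(✓)  1-101  11-00(✓)  11-01(✓)  110-0(✓)  110-1(✓)  1100-(✓)  1101-(✓)  1110-(✓)
size-2^2 implicants → --011  -1-00  -10-0  -101-  0--11  0-0-0  0-01-  00-1-  000--  11-0-  110--
Unchecked terms (primes): --011, -1-00, -10-0, -101-, 0--11, 0-0-0, 0-01-, 00-1-, 000--, 1-101, 11-0-, 110--
Minterm coverage:
  m0 ⊆ 0-0-0,000--
  m1 ⊆ 000-- [E]
  m2 ⊆ 0-0-0,0-01-,00-1-,000--
  m3 ⊆ --011,0--11,0-01-,00-1-,000--
  m6 ⊆ 00-1- [E]
  m7 ⊆ 0--11,00-1-
  m8 ⊆ -1-00,-10-0,0-0-0
  m10 ⊆ -10-0,-101-,0-0-0,0-01-
  m11 ⊆ --011,-101-,0--11,0-01-
  m12 ⊆ -1-00 [E]
  m15 ⊆ 0--11 [E]
  m19 ⊆ --011 [E]
  m21 ⊆ 1-101 [E]
  m24 ⊆ -1-00,-10-0,11-0-,110--
  m25 ⊆ 11-0-,110--
  m26 ⊆ -10-0,-101-,110--
  m27 ⊆ --011,-101-,110--
  m28 ⊆ -1-00,11-0-
  m29 ⊆ 1-101,11-0-
E = {--011, -1-00, 0--11, 00-1-, 000--, 1-101}
Petrick residual → -10-0, 11-0-
Cover = c'de + bd'e' + bc'e' + a'de + a'b'd + a'b'c' + acd'e + abd'  |cover|=8

8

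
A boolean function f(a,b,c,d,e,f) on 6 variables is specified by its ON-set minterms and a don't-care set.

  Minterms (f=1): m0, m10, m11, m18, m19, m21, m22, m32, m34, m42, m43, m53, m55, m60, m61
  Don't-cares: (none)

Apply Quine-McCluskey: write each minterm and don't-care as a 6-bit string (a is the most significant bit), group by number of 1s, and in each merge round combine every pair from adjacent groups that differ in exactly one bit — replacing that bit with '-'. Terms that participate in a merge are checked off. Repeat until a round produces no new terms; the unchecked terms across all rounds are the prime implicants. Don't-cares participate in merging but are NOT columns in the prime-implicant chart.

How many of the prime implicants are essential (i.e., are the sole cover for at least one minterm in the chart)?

Round 0: 000000✓ 001010✓ 001011✓ 010010✓ 010011✓ 010101✓ 010110✓ 100000✓ 100010✓ 101010✓ 101011✓ 110101✓ 110111✓ 111100✓ 111101✓
Round 1: -00000 -01010✓ -01011✓ -10101 00101-✓ 010-10 01001- 10-010 1000-0 10101-✓ 11-101 1101-1 11110-
Round 2: -0101-
PIs = {-00000, -0101-, -10101, 010-10, 01001-, 10-010, 1000-0, 11-101, 1101-1, 11110-}
Coverage chart:
  m0: -00000 ←essential
  m10: -0101- ←essential
  m11: -0101- ←essential
  m18: 010-10,01001-
  m19: 01001- ←essential
  m21: -10101 ←essential
  m22: 010-10 ←essential
  m32: -00000,1000-0
  m34: 10-010,1000-0
  m42: -0101-,10-010
  m43: -0101- ←essential
  m53: -10101,11-101,1101-1
  m55: 1101-1 ←essential
  m60: 11110- ←essential
  m61: 11-101,11110-
Essential: -00000, -0101-, -10101, 010-10, 01001-, 1101-1, 11110-

7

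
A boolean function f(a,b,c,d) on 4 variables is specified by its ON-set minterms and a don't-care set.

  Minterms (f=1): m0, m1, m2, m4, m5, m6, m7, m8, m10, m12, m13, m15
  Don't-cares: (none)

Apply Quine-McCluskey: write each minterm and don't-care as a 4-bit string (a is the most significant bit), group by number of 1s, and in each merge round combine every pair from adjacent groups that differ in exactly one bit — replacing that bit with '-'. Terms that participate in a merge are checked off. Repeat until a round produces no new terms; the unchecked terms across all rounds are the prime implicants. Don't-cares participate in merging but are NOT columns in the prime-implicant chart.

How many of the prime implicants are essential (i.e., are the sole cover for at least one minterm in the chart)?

Round 0: 0000✓ 0001✓ 0010✓ 0100✓ 0101✓ 0110✓ 0111✓ 1000✓ 1010✓ 1100✓ 1101✓ 1111✓
Round 1: -000✓ -010✓ -100✓ -101✓ -111✓ 0-00✓ 0-01✓ 0-10✓ 00-0✓ 000-✓ 01-0✓ 01-1✓ 010-✓ 011-✓ 1-00✓ 10-0✓ 11-1✓ 110-✓
Round 2: --00 -0-0 -1-1 -10- 0--0 0-0- 01--
PIs = {--00, -0-0, -1-1, -10-, 0--0, 0-0-, 01--}
Coverage chart:
  m0: --00,-0-0,0--0,0-0-
  m1: 0-0- ←essential
  m2: -0-0,0--0
  m4: --00,-10-,0--0,0-0-,01--
  m5: -1-1,-10-,0-0-,01--
  m6: 0--0,01--
  m7: -1-1,01--
  m8: --00,-0-0
  m10: -0-0 ←essential
  m12: --00,-10-
  m13: -1-1,-10-
  m15: -1-1 ←essential
Essential: -0-0, -1-1, 0-0-

3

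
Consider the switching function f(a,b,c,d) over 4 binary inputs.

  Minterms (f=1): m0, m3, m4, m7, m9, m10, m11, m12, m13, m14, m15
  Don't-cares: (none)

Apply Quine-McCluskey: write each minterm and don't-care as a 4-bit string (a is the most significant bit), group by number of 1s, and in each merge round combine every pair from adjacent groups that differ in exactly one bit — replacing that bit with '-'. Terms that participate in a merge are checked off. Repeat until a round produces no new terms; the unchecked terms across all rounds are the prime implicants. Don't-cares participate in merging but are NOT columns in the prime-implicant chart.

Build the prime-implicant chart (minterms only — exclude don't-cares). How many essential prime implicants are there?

size-2^0 implicants → 0000(✓)  0011(✓)  0100(✓)  0111(✓)  1001(✓)  1010(✓)  1011(✓)  1100(✓)  1101(✓)  1110(✓)  1111(✓)
size-2^1 implicants → -011(✓)  -100  -111(✓)  0-00  0-11(✓)  1-01(✓)  1-10(✓)  1-11(✓)  10-1(✓)  101-(✓)  11-0(✓)  11-1(✓)  110-(✓)  111-(✓)
size-2^2 implicants → --11  1--1  1-1-  11--
Unchecked terms (primes): --11, -100, 0-00, 1--1, 1-1-, 11--
Minterm coverage:
  m0 ⊆ 0-00 [E]
  m3 ⊆ --11 [E]
  m4 ⊆ -100,0-00
  m7 ⊆ --11 [E]
  m9 ⊆ 1--1 [E]
  m10 ⊆ 1-1- [E]
  m11 ⊆ --11,1--1,1-1-
  m12 ⊆ -100,11--
  m13 ⊆ 1--1,11--
  m14 ⊆ 1-1-,11--
  m15 ⊆ --11,1--1,1-1-,11--
E = {--11, 0-00, 1--1, 1-1-}

4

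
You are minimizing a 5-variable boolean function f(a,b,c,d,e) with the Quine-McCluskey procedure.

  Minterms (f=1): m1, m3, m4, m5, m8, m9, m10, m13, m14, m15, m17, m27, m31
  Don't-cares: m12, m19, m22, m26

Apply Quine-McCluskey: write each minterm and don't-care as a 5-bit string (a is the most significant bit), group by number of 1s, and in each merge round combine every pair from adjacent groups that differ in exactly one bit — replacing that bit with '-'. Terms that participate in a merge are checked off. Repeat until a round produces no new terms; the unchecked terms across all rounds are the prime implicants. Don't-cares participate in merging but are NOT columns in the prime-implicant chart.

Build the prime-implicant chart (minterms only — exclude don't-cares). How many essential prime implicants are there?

2

[col 0] 00001*, 00011*, 00100*, 00101*, 01000*, 01001*, 01010*, 01100*, 01101*, 01110*, 01111*, 10001*, 10011*, 10110, 11010*, 11011*, 11111*
[col 1] -0001*, -0011*, -1010, -1111, 0-001*, 0-100*, 0-101*, 00-01*, 000-1*, 0010-*, 01-00*, 01-01*, 01-10*, 010-0*, 0100-*, 011-0*, 011-1*, 0110-*, 0111-*, 1-011, 100-1*, 11-11, 1101-
[col 2] -00-1, 0--01, 0-10-, 01--0, 01-0-, 011--
Prime implicants: -00-1, -1010, -1111, 0--01, 0-10-, 01--0, 01-0-, 011--, 1-011, 10110, 11-11, 1101-
PI chart (minterm → PIs covering it):
  1 | -00-1,0--01
  3 | -00-1  (sole → essential)
  4 | 0-10-  (sole → essential)
  5 | 0--01,0-10-
  8 | 01--0,01-0-
  9 | 0--01,01-0-
  10 | -1010,01--0
  13 | 0--01,0-10-,01-0-,011--
  14 | 01--0,011--
  15 | -1111,011--
  17 | -00-1  (sole → essential)
  27 | 1-011,11-11,1101-
  31 | -1111,11-11
Essential prime implicants: -00-1, 0-10-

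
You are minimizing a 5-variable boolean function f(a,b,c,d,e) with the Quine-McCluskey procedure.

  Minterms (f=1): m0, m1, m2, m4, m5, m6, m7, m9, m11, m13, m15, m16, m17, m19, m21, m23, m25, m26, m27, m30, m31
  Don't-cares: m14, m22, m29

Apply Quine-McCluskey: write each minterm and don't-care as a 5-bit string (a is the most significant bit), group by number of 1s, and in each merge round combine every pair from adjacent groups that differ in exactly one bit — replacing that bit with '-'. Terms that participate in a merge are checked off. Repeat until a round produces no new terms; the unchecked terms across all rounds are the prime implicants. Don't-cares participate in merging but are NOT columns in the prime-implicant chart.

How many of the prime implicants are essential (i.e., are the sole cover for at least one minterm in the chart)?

size-2^0 implicants → 00000(✓)  00001(✓)  00010(✓)  00100(✓)  00101(✓)  00110(✓)  00111(✓)  01001(✓)  01011(✓)  01101(✓)  01110(✓)  01111(✓)  10000(✓)  10001(✓)  10011(✓)  10101(✓)  10110(✓)  10111(✓)  11001(✓)  11010(✓)  11011(✓)  11101(✓)  11110(✓)  11111(✓)
size-2^1 implicants → -0000(✓)  -0001(✓)  -0101(✓)  -0110(✓)  -0111(✓)  -1001(✓)  -1011(✓)  -1101(✓)  -1110(✓)  -1111(✓)  0-001(✓)  0-101(✓)  0-110(✓)  0-111(✓)  00-00(✓)  00-01(✓)  00-10(✓)  000-0(✓)  0000-(✓)  001-0(✓)  001-1(✓)  0010-(✓)  0011-(✓)  01-01(✓)  01-11(✓)  010-1(✓)  011-1(✓)  0111-(✓)  1-001(✓)  1-011(✓)  1-101(✓)  1-110(✓)  1-111(✓)  10-01(✓)  10-11(✓)  100-1(✓)  1000-(✓)  101-1(✓)  1011-(✓)  11-01(✓)  11-10(✓)  11-11(✓)  110-1(✓)  1101-(✓)  111-1(✓)  1111-(✓)
size-2^2 implicants → --001(✓)  --101(✓)  --110(✓)  --111(✓)  -0-01(✓)  -000-  -01-1(✓)  -011-(✓)  -1-01(✓)  -1-11(✓)  -10-1(✓)  -11-1(✓)  -111-(✓)  0--01(✓)  0-1-1(✓)  0-11-(✓)  00--0  00-0-  001--  01--1(✓)  1--01(✓)  1--11(✓)  1-0-1(✓)  1-1-1(✓)  1-11-(✓)  10--1(✓)  11--1(✓)  11-1-
size-2^3 implicants → ---01  --1-1  --11-  -1--1  1---1
Unchecked terms (primes): ---01, --1-1, --11-, -000-, -1--1, 00--0, 00-0-, 001--, 1---1, 11-1-
Minterm coverage:
  m0 ⊆ -000-,00--0,00-0-
  m1 ⊆ ---01,-000-,00-0-
  m2 ⊆ 00--0 [E]
  m4 ⊆ 00--0,00-0-,001--
  m5 ⊆ ---01,--1-1,00-0-,001--
  m6 ⊆ --11-,00--0,001--
  m7 ⊆ --1-1,--11-,001--
  m9 ⊆ ---01,-1--1
  m11 ⊆ -1--1 [E]
  m13 ⊆ ---01,--1-1,-1--1
  m15 ⊆ --1-1,--11-,-1--1
  m16 ⊆ -000- [E]
  m17 ⊆ ---01,-000-,1---1
  m19 ⊆ 1---1 [E]
  m21 ⊆ ---01,--1-1,1---1
  m23 ⊆ --1-1,--11-,1---1
  m25 ⊆ ---01,-1--1,1---1
  m26 ⊆ 11-1- [E]
  m27 ⊆ -1--1,1---1,11-1-
  m30 ⊆ --11-,11-1-
  m31 ⊆ --1-1,--11-,-1--1,1---1,11-1-
E = {-000-, -1--1, 00--0, 1---1, 11-1-}

5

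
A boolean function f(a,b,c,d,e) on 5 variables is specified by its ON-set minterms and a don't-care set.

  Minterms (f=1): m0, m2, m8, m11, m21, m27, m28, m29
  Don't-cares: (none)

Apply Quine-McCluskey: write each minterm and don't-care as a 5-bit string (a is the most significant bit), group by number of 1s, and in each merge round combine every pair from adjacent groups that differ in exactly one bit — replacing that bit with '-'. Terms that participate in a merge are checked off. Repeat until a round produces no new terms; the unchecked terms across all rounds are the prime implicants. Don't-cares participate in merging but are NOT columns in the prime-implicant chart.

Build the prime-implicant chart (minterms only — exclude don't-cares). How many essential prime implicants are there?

Round 0: 00000✓ 00010✓ 01000✓ 01011✓ 10101✓ 11011✓ 11100✓ 11101✓
Round 1: -1011 0-000 000-0 1-101 1110-
PIs = {-1011, 0-000, 000-0, 1-101, 1110-}
Coverage chart:
  m0: 0-000,000-0
  m2: 000-0 ←essential
  m8: 0-000 ←essential
  m11: -1011 ←essential
  m21: 1-101 ←essential
  m27: -1011 ←essential
  m28: 1110- ←essential
  m29: 1-101,1110-
Essential: -1011, 0-000, 000-0, 1-101, 1110-

5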